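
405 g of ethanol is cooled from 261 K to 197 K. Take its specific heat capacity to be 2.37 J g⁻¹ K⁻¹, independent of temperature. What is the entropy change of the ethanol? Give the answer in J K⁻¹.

ΔS = -270 J/K

ΔS = ∫dQ_rev/T = m c ln(T₂/T₁) = 405 × 2.37 × ln(197/261) = -270 J/K.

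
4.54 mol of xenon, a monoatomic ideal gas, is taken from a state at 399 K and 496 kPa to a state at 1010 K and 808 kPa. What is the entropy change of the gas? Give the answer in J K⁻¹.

ΔS = nC_p ln(T₂/T₁) − nR ln(P₂/P₁), with C_p = 5R/2 = 20.79 J mol⁻¹ K⁻¹ for a monoatomic ideal gas.
ΔS = 4.54 × [20.79 × ln(1010/399) − 8.314 × ln(808/496)] = 69.2 J/K.

ΔS = 69.2 J/K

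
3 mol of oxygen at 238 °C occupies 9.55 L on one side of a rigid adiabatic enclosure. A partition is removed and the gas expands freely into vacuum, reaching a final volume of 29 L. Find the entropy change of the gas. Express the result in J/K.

ΔS_gas = 27.7 J/K

For an ideal gas in free expansion Q = 0 and W = 0, so T is unchanged.
Entropy is a state function; using a reversible isothermal path, ΔS_gas = nR ln(V₂/V₁) = 3 × 8.314 × ln(29/9.55) = 27.7 J/K.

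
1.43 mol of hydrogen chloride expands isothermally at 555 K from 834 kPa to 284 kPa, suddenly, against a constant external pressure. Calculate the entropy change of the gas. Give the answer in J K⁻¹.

ΔS_gas = 12.8 J/K

Entropy is a state function, so ΔS_gas depends only on the end states.
For an isothermal ideal gas ΔS_gas = nR ln(P₁/P₂) = 1.43 × 8.314 × ln(834/284) = 12.8 J/K.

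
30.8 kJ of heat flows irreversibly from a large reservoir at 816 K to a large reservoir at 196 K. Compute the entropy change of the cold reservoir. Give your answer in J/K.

ΔS_cold = 157 J/K

The cold reservoir gains heat Q, so ΔS_cold = +Q/T_C = 30800/196 = 157 J/K.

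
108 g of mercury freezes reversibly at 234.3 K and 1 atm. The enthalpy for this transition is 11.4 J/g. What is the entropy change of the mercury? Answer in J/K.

ΔS = -5.25 J/K

Heat released by the substance: Q = −mL = −108 × 11.4 = −1231.2 J.
At constant T, ΔS = Q_rev/T = −1231.2 / 234.3 = -5.25 J/K.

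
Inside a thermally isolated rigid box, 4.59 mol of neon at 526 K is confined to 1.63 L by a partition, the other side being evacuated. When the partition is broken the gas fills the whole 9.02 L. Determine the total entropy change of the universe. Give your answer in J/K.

ΔS_universe = 65.3 J/K

For an ideal gas in free expansion Q = 0 and W = 0, so T is unchanged.
Entropy is a state function; using a reversible isothermal path, ΔS_gas = nR ln(V₂/V₁) = 4.59 × 8.314 × ln(9.02/1.63) = 65.3 J/K.
The insulated surroundings exchange no heat, so ΔS_surr = 0 and ΔS_universe = ΔS_gas.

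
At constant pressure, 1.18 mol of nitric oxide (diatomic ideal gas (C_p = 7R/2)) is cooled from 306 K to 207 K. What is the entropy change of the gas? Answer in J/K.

At constant pressure, ΔS = nC_p ln(T₂/T₁) with C_p = 7R/2 = 29.1 J mol⁻¹ K⁻¹.
ΔS = 1.18 × 29.1 × ln(207/306) = -13.4 J/K.

ΔS = -13.4 J/K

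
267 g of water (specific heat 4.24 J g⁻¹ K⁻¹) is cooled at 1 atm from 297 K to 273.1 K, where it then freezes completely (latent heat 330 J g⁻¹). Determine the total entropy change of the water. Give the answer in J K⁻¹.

Cooling step: ΔS₁ = m c ln(T_tr/T_i) = 267 × 4.24 × ln(273.1/297) = -94.97 J/K.
Phase change: ΔS₂ = −mL/T_tr = −267 × 330 / 273.1 = -322.6 J/K.
ΔS_total = (-94.97) + (-322.6) = -418 J/K.

ΔS = -418 J/K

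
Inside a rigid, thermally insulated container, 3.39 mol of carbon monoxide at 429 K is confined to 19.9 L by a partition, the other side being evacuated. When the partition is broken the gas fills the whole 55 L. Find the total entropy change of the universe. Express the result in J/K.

No heat is exchanged and no work is done, so the ideal-gas temperature stays constant.
Entropy is a state function; using a reversible isothermal path, ΔS_gas = nR ln(V₂/V₁) = 3.39 × 8.314 × ln(55/19.9) = 28.7 J/K.
The insulated surroundings exchange no heat, so ΔS_surr = 0 and ΔS_universe = ΔS_gas.

ΔS_universe = 28.7 J/K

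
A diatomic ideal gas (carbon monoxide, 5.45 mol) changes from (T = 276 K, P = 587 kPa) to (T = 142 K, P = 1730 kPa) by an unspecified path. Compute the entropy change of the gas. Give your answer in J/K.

ΔS = nC_p ln(T₂/T₁) − nR ln(P₂/P₁), with C_p = 7R/2 = 29.1 J mol⁻¹ K⁻¹ for a diatomic ideal gas.
ΔS = 5.45 × [29.1 × ln(142/276) − 8.314 × ln(1730/587)] = -154 J/K.

ΔS = -154 J/K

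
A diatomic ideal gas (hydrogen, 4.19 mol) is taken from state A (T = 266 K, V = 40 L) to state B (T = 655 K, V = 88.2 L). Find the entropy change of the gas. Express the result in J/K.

ΔS = 106 J/K

Entropy is a state function: ΔS = nC_V ln(T₂/T₁) + nR ln(V₂/V₁), with C_V = 5R/2 = 20.79 J mol⁻¹ K⁻¹ for a diatomic ideal gas.
ΔS = 4.19 × [20.79 × ln(655/266) + 8.314 × ln(88.2/40)] = 106 J/K.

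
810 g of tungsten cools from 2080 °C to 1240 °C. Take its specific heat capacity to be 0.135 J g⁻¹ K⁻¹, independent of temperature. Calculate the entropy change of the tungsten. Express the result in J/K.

In kelvin: T₁ = 2353.15 K, T₂ = 1513.15 K. ΔS = ∫dQ_rev/T = m c ln(T₂/T₁) = 810 × 0.135 × ln(1513.15/2353.15) = -48.3 J/K.

ΔS = -48.3 J/K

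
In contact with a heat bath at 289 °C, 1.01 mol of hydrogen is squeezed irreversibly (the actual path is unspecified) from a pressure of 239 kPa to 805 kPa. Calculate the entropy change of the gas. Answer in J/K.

Entropy is a state function, so ΔS_gas depends only on the end states.
For an isothermal ideal gas ΔS_gas = nR ln(P₁/P₂) = 1.01 × 8.314 × ln(239/805) = -10.2 J/K.

ΔS_gas = -10.2 J/K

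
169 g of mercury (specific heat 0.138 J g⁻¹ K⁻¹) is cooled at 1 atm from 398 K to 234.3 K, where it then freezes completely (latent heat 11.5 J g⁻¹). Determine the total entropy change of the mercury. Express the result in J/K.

Cooling step: ΔS₁ = m c ln(T_tr/T_i) = 169 × 0.138 × ln(234.3/398) = -12.36 J/K.
Phase change: ΔS₂ = −mL/T_tr = −169 × 11.5 / 234.3 = -8.295 J/K.
ΔS_total = (-12.36) + (-8.295) = -20.7 J/K.

ΔS = -20.7 J/K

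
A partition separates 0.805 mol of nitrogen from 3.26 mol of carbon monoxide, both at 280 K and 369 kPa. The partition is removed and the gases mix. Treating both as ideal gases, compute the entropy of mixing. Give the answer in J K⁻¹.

ΔS_mix = 16.8 J/K

Mole fractions: x_A = 0.805/4.06 = 0.198, x_B = 0.802.
ΔS_mix = −R(n_A ln x_A + n_B ln x_B) = −8.314 × (0.805 ln 0.198 + 3.26 ln 0.802) = 16.8 J/K.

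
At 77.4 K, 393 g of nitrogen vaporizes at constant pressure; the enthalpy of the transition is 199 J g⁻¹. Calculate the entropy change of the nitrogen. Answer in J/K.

Heat absorbed by the substance: Q = mL = 393 × 199 = 78207 J.
At constant T, ΔS = Q_rev/T = 78207 / 77.4 = 1010 J/K.

ΔS = 1010 J/K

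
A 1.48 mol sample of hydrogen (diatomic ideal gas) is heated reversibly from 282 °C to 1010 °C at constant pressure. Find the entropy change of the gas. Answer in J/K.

In kelvin: T₁ = 555.15 K, T₂ = 1283.15 K. At constant pressure, ΔS = nC_p ln(T₂/T₁) with C_p = 7R/2 = 29.1 J mol⁻¹ K⁻¹.
ΔS = 1.48 × 29.1 × ln(1283.15/555.15) = 36.1 J/K.

ΔS = 36.1 J/K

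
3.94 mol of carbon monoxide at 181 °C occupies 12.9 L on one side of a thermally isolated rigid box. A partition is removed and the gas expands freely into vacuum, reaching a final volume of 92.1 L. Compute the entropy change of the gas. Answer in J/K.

ΔS_gas = 64.4 J/K

No heat is exchanged and no work is done, so the ideal-gas temperature stays constant.
Entropy is a state function; using a reversible isothermal path, ΔS_gas = nR ln(V₂/V₁) = 3.94 × 8.314 × ln(92.1/12.9) = 64.4 J/K.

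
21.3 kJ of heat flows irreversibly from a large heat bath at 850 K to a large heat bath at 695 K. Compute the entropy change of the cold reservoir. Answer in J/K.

The cold reservoir gains heat Q, so ΔS_cold = +Q/T_C = 21300/695 = 30.6 J/K.

ΔS_cold = 30.6 J/K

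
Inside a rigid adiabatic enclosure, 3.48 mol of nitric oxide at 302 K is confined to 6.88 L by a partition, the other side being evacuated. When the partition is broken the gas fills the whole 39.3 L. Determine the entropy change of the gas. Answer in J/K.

For an ideal gas in free expansion Q = 0 and W = 0, so T is unchanged.
Entropy is a state function; using a reversible isothermal path, ΔS_gas = nR ln(V₂/V₁) = 3.48 × 8.314 × ln(39.3/6.88) = 50.4 J/K.

ΔS_gas = 50.4 J/K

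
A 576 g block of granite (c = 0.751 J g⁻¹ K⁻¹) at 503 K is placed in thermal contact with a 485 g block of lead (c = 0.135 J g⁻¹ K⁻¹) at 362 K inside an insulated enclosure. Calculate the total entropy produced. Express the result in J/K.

ΔS_total = 2.84 J/K

Energy balance: T_f = (m₁c₁T₁ + m₂c₂T₂)/(m₁c₁ + m₂c₂) = 484.46 K.
ΔS₁ = m₁c₁ ln(T_f/T₁) = 432.576 × ln(484.46/503) = -16.24 J/K.
ΔS₂ = m₂c₂ ln(T_f/T₂) = 65.475 × ln(484.46/362) = 19.08 J/K.
ΔS_total = -16.24 + 19.08 = 2.84 J/K.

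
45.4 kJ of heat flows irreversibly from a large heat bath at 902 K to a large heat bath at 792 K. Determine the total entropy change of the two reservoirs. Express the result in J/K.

ΔS_hot = −Q/T_H = −45400/902 = -50.33 J/K and ΔS_cold = +Q/T_C = 45400/792 = 57.32 J/K.
ΔS_total = -50.33 + 57.32 = 6.99 J/K, positive as the second law requires.

ΔS_total = 6.99 J/K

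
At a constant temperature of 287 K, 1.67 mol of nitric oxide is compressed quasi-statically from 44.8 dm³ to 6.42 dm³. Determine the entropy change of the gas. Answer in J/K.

ΔS_gas = -27 J/K

For an isothermal ideal gas ΔS_gas = nR ln(V₂/V₁) = 1.67 × 8.314 × ln(6.42/44.8) = -27 J/K.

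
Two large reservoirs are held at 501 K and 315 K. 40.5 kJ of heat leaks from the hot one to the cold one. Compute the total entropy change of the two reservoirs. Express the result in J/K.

ΔS_total = 47.7 J/K

ΔS_hot = −Q/T_H = −40500/501 = -80.838 J/K and ΔS_cold = +Q/T_C = 40500/315 = 128.57 J/K.
ΔS_total = -80.838 + 128.57 = 47.7 J/K, positive as the second law requires.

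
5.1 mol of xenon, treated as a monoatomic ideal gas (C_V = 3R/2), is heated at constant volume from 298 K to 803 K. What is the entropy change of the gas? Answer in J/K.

At constant volume, ΔS = nC_V ln(T₂/T₁) with C_V = 3R/2 = 12.47 J mol⁻¹ K⁻¹.
ΔS = 5.1 × 12.47 × ln(803/298) = 63 J/K.

ΔS = 63 J/K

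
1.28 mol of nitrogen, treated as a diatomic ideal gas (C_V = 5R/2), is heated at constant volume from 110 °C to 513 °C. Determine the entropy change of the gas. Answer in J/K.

ΔS = 19.1 J/K

In kelvin: T₁ = 383.15 K, T₂ = 786.15 K. At constant volume, ΔS = nC_V ln(T₂/T₁) with C_V = 5R/2 = 20.79 J mol⁻¹ K⁻¹.
ΔS = 1.28 × 20.79 × ln(786.15/383.15) = 19.1 J/K.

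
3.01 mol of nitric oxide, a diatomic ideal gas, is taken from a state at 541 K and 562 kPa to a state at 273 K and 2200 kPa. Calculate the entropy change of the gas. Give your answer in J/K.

ΔS = -94.1 J/K

ΔS = nC_p ln(T₂/T₁) − nR ln(P₂/P₁), with C_p = 7R/2 = 29.1 J mol⁻¹ K⁻¹ for a diatomic ideal gas.
ΔS = 3.01 × [29.1 × ln(273/541) − 8.314 × ln(2200/562)] = -94.1 J/K.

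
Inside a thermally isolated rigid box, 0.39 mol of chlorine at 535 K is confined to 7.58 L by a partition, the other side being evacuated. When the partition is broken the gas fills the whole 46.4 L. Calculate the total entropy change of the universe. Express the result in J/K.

For an ideal gas in free expansion Q = 0 and W = 0, so T is unchanged.
Entropy is a state function; using a reversible isothermal path, ΔS_gas = nR ln(V₂/V₁) = 0.39 × 8.314 × ln(46.4/7.58) = 5.87 J/K.
The insulated surroundings exchange no heat, so ΔS_surr = 0 and ΔS_universe = ΔS_gas.

ΔS_universe = 5.87 J/K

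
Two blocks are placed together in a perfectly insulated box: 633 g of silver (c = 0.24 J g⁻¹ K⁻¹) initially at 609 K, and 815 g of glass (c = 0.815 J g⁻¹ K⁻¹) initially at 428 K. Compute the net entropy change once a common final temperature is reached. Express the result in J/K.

Energy balance: T_f = (m₁c₁T₁ + m₂c₂T₂)/(m₁c₁ + m₂c₂) = 461.69 K.
ΔS₁ = m₁c₁ ln(T_f/T₁) = 151.92 × ln(461.69/609) = -42.07 J/K.
ΔS₂ = m₂c₂ ln(T_f/T₂) = 664.225 × ln(461.69/428) = 50.33 J/K.
ΔS_total = -42.07 + 50.33 = 8.26 J/K.

ΔS_total = 8.26 J/K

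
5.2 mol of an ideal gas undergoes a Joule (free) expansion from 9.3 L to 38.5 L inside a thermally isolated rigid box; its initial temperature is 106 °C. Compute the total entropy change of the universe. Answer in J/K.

No heat is exchanged and no work is done, so the ideal-gas temperature stays constant.
Entropy is a state function; using a reversible isothermal path, ΔS_gas = nR ln(V₂/V₁) = 5.2 × 8.314 × ln(38.5/9.3) = 61.4 J/K.
The insulated surroundings exchange no heat, so ΔS_surr = 0 and ΔS_universe = ΔS_gas.

ΔS_universe = 61.4 J/K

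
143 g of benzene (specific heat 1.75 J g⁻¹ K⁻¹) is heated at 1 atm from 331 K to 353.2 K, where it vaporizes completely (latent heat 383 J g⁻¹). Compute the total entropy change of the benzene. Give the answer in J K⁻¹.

ΔS = 171 J/K

Warming step: ΔS₁ = m c ln(T_tr/T_i) = 143 × 1.75 × ln(353.2/331) = 16.25 J/K.
Phase change: ΔS₂ = +mL/T_tr = 143 × 383 / 353.2 = 155.1 J/K.
ΔS_total = (16.25) + (155.1) = 171 J/K.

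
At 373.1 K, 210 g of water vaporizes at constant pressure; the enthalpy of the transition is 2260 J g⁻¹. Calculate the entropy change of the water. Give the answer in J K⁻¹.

ΔS = 1270 J/K

Heat absorbed by the substance: Q = mL = 210 × 2260 = 474600 J.
At constant T, ΔS = Q_rev/T = 474600 / 373.1 = 1270 J/K.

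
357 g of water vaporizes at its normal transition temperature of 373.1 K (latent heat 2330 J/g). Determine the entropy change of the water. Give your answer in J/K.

Heat absorbed by the substance: Q = mL = 357 × 2330 = 831810 J.
At constant T, ΔS = Q_rev/T = 831810 / 373.1 = 2230 J/K.

ΔS = 2230 J/K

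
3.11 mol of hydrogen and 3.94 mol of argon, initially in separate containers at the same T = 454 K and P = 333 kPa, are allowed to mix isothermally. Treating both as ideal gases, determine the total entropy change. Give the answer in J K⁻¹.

Mole fractions: x_A = 3.11/7.05 = 0.441, x_B = 0.559.
ΔS_mix = −R(n_A ln x_A + n_B ln x_B) = −8.314 × (3.11 ln 0.441 + 3.94 ln 0.559) = 40.2 J/K.

ΔS_mix = 40.2 J/K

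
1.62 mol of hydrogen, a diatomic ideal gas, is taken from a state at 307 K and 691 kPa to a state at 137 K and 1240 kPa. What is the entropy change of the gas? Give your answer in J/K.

ΔS = -45.9 J/K

ΔS = nC_p ln(T₂/T₁) − nR ln(P₂/P₁), with C_p = 7R/2 = 29.1 J mol⁻¹ K⁻¹ for a diatomic ideal gas.
ΔS = 1.62 × [29.1 × ln(137/307) − 8.314 × ln(1240/691)] = -45.9 J/K.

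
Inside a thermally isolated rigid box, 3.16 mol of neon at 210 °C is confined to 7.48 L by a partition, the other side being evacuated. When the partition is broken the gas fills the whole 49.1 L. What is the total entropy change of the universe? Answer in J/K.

No heat is exchanged and no work is done, so the ideal-gas temperature stays constant.
Entropy is a state function; using a reversible isothermal path, ΔS_gas = nR ln(V₂/V₁) = 3.16 × 8.314 × ln(49.1/7.48) = 49.4 J/K.
The insulated surroundings exchange no heat, so ΔS_surr = 0 and ΔS_universe = ΔS_gas.

ΔS_universe = 49.4 J/K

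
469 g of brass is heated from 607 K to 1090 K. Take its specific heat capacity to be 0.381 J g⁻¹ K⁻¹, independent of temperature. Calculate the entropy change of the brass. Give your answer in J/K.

ΔS = 105 J/K

ΔS = ∫dQ_rev/T = m c ln(T₂/T₁) = 469 × 0.381 × ln(1090/607) = 105 J/K.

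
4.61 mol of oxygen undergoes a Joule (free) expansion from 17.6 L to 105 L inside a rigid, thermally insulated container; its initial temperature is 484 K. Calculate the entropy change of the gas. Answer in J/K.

ΔS_gas = 68.5 J/K

For an ideal gas in free expansion Q = 0 and W = 0, so T is unchanged.
Entropy is a state function; using a reversible isothermal path, ΔS_gas = nR ln(V₂/V₁) = 4.61 × 8.314 × ln(105/17.6) = 68.5 J/K.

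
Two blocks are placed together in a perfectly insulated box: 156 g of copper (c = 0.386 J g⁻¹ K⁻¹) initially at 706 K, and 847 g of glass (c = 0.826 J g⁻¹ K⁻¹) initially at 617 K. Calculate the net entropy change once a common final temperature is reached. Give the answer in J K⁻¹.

ΔS_total = 0.523 J/K

Energy balance: T_f = (m₁c₁T₁ + m₂c₂T₂)/(m₁c₁ + m₂c₂) = 624.05 K.
ΔS₁ = m₁c₁ ln(T_f/T₁) = 60.216 × ln(624.05/706) = -7.429 J/K.
ΔS₂ = m₂c₂ ln(T_f/T₂) = 699.622 × ln(624.05/617) = 7.952 J/K.
ΔS_total = -7.429 + 7.952 = 0.523 J/K.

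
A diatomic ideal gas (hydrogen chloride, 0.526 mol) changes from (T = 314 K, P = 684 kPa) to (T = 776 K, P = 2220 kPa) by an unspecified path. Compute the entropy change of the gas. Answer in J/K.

ΔS = nC_p ln(T₂/T₁) − nR ln(P₂/P₁), with C_p = 7R/2 = 29.1 J mol⁻¹ K⁻¹ for a diatomic ideal gas.
ΔS = 0.526 × [29.1 × ln(776/314) − 8.314 × ln(2220/684)] = 8.7 J/K.

ΔS = 8.7 J/K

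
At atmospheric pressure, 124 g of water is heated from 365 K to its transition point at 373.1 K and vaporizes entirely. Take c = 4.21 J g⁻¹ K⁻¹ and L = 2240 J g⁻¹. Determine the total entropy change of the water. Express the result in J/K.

Warming step: ΔS₁ = m c ln(T_tr/T_i) = 124 × 4.21 × ln(373.1/365) = 11.46 J/K.
Phase change: ΔS₂ = +mL/T_tr = 124 × 2240 / 373.1 = 744.5 J/K.
ΔS_total = (11.46) + (744.5) = 756 J/K.

ΔS = 756 J/K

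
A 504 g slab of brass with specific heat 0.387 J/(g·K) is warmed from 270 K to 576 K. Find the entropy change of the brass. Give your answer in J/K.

ΔS = 148 J/K

ΔS = ∫dQ_rev/T = m c ln(T₂/T₁) = 504 × 0.387 × ln(576/270) = 148 J/K.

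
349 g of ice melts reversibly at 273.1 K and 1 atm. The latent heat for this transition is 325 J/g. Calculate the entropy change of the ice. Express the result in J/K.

Heat absorbed by the substance: Q = mL = 349 × 325 = 113425 J.
At constant T, ΔS = Q_rev/T = 113425 / 273.1 = 415 J/K.

ΔS = 415 J/K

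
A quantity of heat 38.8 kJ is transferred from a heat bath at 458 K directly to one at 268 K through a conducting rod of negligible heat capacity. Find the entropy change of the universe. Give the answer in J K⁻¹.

ΔS_total = 60.1 J/K

ΔS_hot = −Q/T_H = −38800/458 = -84.72 J/K and ΔS_cold = +Q/T_C = 38800/268 = 144.8 J/K.
ΔS_total = -84.72 + 144.8 = 60.1 J/K, positive as the second law requires.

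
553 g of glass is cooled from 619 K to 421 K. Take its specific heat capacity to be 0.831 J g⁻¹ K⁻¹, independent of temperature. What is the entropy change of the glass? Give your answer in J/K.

ΔS = -177 J/K

ΔS = ∫dQ_rev/T = m c ln(T₂/T₁) = 553 × 0.831 × ln(421/619) = -177 J/K.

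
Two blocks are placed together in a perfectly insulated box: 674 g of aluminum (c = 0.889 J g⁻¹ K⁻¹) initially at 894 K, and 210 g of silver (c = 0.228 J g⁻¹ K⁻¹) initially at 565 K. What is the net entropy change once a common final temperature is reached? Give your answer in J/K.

ΔS_total = 4.11 J/K

Energy balance: T_f = (m₁c₁T₁ + m₂c₂T₂)/(m₁c₁ + m₂c₂) = 869.66 K.
ΔS₁ = m₁c₁ ln(T_f/T₁) = 599.186 × ln(869.66/894) = -16.54 J/K.
ΔS₂ = m₂c₂ ln(T_f/T₂) = 47.88 × ln(869.66/565) = 20.65 J/K.
ΔS_total = -16.54 + 20.65 = 4.11 J/K.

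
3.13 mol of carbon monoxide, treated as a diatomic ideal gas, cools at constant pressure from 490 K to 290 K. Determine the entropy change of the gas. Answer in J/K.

ΔS = -47.8 J/K

At constant pressure, ΔS = nC_p ln(T₂/T₁) with C_p = 7R/2 = 29.1 J mol⁻¹ K⁻¹.
ΔS = 3.13 × 29.1 × ln(290/490) = -47.8 J/K.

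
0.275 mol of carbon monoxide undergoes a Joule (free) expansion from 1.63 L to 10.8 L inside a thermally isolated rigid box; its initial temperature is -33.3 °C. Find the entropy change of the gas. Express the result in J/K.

No heat is exchanged and no work is done, so the ideal-gas temperature stays constant.
Entropy is a state function; using a reversible isothermal path, ΔS_gas = nR ln(V₂/V₁) = 0.275 × 8.314 × ln(10.8/1.63) = 4.32 J/K.

ΔS_gas = 4.32 J/K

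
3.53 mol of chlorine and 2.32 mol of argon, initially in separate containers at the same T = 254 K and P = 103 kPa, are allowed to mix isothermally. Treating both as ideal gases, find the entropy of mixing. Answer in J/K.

Mole fractions: x_A = 3.53/5.85 = 0.603, x_B = 0.397.
ΔS_mix = −R(n_A ln x_A + n_B ln x_B) = −8.314 × (3.53 ln 0.603 + 2.32 ln 0.397) = 32.7 J/K.

ΔS_mix = 32.7 J/K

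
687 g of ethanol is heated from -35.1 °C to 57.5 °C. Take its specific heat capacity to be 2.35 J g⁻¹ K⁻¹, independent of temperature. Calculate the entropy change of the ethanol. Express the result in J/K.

ΔS = 530 J/K

In kelvin: T₁ = 238.05 K, T₂ = 330.65 K. ΔS = ∫dQ_rev/T = m c ln(T₂/T₁) = 687 × 2.35 × ln(330.65/238.05) = 530 J/K.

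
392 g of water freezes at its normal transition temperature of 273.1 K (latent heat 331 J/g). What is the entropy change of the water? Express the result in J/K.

ΔS = -475 J/K

Heat released by the substance: Q = −mL = −392 × 331 = −129752 J.
At constant T, ΔS = Q_rev/T = −129752 / 273.1 = -475 J/K.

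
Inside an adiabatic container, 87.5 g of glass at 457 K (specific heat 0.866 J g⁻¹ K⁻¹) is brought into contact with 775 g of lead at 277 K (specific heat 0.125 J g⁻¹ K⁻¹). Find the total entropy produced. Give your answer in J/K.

ΔS_total = 5.38 J/K

Energy balance: T_f = (m₁c₁T₁ + m₂c₂T₂)/(m₁c₁ + m₂c₂) = 356 K.
ΔS₁ = m₁c₁ ln(T_f/T₁) = 75.775 × ln(356/457) = -18.925 J/K.
ΔS₂ = m₂c₂ ln(T_f/T₂) = 96.875 × ln(356/277) = 24.307 J/K.
ΔS_total = -18.925 + 24.307 = 5.38 J/K.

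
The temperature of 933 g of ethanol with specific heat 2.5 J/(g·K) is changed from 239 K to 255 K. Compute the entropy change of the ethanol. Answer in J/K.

ΔS = 151 J/K

ΔS = ∫dQ_rev/T = m c ln(T₂/T₁) = 933 × 2.5 × ln(255/239) = 151 J/K.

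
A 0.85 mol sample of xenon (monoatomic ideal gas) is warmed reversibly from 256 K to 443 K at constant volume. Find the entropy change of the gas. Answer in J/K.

ΔS = 5.81 J/K

At constant volume, ΔS = nC_V ln(T₂/T₁) with C_V = 3R/2 = 12.47 J mol⁻¹ K⁻¹.
ΔS = 0.85 × 12.47 × ln(443/256) = 5.81 J/K.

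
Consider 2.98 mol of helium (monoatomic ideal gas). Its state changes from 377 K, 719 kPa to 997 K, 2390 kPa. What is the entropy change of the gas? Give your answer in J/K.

ΔS = 30.5 J/K

ΔS = nC_p ln(T₂/T₁) − nR ln(P₂/P₁), with C_p = 5R/2 = 20.79 J mol⁻¹ K⁻¹ for a monoatomic ideal gas.
ΔS = 2.98 × [20.79 × ln(997/377) − 8.314 × ln(2390/719)] = 30.5 J/K.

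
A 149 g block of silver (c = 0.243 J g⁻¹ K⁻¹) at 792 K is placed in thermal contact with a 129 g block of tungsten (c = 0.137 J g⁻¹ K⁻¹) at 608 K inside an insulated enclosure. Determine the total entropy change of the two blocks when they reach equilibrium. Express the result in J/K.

Energy balance: T_f = (m₁c₁T₁ + m₂c₂T₂)/(m₁c₁ + m₂c₂) = 731.65 K.
ΔS₁ = m₁c₁ ln(T_f/T₁) = 36.207 × ln(731.65/792) = -2.87 J/K.
ΔS₂ = m₂c₂ ln(T_f/T₂) = 17.673 × ln(731.65/608) = 3.272 J/K.
ΔS_total = -2.87 + 3.272 = 0.402 J/K.

ΔS_total = 0.402 J/K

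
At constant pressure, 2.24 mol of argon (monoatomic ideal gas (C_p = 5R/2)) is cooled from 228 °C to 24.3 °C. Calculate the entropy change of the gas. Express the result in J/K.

ΔS = -24.3 J/K

In kelvin: T₁ = 501.15 K, T₂ = 297.45 K. At constant pressure, ΔS = nC_p ln(T₂/T₁) with C_p = 5R/2 = 20.79 J mol⁻¹ K⁻¹.
ΔS = 2.24 × 20.79 × ln(297.45/501.15) = -24.3 J/K.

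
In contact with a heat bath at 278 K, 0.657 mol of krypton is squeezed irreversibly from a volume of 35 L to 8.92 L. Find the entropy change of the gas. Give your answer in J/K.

Entropy is a state function, so ΔS_gas depends only on the end states.
For an isothermal ideal gas ΔS_gas = nR ln(V₂/V₁) = 0.657 × 8.314 × ln(8.92/35) = -7.47 J/K.

ΔS_gas = -7.47 J/K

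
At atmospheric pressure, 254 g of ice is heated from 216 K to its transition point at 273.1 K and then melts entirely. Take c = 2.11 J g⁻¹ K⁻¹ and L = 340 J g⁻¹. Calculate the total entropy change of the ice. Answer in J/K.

ΔS = 442 J/K

Warming step: ΔS₁ = m c ln(T_tr/T_i) = 254 × 2.11 × ln(273.1/216) = 125.7 J/K.
Phase change: ΔS₂ = +mL/T_tr = 254 × 340 / 273.1 = 316.2 J/K.
ΔS_total = (125.7) + (316.2) = 442 J/K.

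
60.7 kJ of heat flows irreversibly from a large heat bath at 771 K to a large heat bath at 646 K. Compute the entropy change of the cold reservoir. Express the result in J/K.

The cold reservoir gains heat Q, so ΔS_cold = +Q/T_C = 60700/646 = 94 J/K.

ΔS_cold = 94 J/K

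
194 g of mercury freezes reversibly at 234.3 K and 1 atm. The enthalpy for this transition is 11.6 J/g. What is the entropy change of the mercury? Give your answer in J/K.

Heat released by the substance: Q = −mL = −194 × 11.6 = −2250.4 J.
At constant T, ΔS = Q_rev/T = −2250.4 / 234.3 = -9.6 J/K.

ΔS = -9.6 J/K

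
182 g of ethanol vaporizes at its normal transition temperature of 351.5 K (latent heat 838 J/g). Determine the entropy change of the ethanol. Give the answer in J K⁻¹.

Heat absorbed by the substance: Q = mL = 182 × 838 = 152516 J.
At constant T, ΔS = Q_rev/T = 152516 / 351.5 = 434 J/K.

ΔS = 434 J/K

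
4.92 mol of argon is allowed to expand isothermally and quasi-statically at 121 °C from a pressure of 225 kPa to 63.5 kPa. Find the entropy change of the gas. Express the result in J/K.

For an isothermal ideal gas ΔS_gas = nR ln(P₁/P₂) = 4.92 × 8.314 × ln(225/63.5) = 51.7 J/K.

ΔS_gas = 51.7 J/K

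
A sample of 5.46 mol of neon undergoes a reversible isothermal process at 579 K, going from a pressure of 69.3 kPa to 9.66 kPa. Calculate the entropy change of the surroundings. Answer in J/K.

ΔS_surr = -89.4 J/K

For an isothermal ideal gas ΔS_gas = nR ln(P₁/P₂) = 5.46 × 8.314 × ln(69.3/9.66) = 89.4 J/K.
The process is reversible, so ΔS_surr = −ΔS_gas = -89.4 J/K and ΔS_universe = 0.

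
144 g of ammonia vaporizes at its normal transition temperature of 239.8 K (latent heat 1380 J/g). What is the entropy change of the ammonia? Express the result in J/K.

ΔS = 829 J/K

Heat absorbed by the substance: Q = mL = 144 × 1380 = 198720 J.
At constant T, ΔS = Q_rev/T = 198720 / 239.8 = 829 J/K.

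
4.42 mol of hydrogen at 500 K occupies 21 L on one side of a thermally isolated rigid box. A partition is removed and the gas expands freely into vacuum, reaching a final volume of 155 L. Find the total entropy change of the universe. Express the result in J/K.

ΔS_universe = 73.5 J/K

For an ideal gas in free expansion Q = 0 and W = 0, so T is unchanged.
Entropy is a state function; using a reversible isothermal path, ΔS_gas = nR ln(V₂/V₁) = 4.42 × 8.314 × ln(155/21) = 73.5 J/K.
The insulated surroundings exchange no heat, so ΔS_surr = 0 and ΔS_universe = ΔS_gas.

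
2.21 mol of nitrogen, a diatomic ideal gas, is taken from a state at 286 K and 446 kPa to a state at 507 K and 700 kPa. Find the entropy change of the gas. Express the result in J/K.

ΔS = nC_p ln(T₂/T₁) − nR ln(P₂/P₁), with C_p = 7R/2 = 29.1 J mol⁻¹ K⁻¹ for a diatomic ideal gas.
ΔS = 2.21 × [29.1 × ln(507/286) − 8.314 × ln(700/446)] = 28.5 J/K.

ΔS = 28.5 J/K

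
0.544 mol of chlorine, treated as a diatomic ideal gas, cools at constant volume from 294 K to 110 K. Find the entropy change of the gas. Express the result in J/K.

At constant volume, ΔS = nC_V ln(T₂/T₁) with C_V = 5R/2 = 20.79 J mol⁻¹ K⁻¹.
ΔS = 0.544 × 20.79 × ln(110/294) = -11.1 J/K.

ΔS = -11.1 J/K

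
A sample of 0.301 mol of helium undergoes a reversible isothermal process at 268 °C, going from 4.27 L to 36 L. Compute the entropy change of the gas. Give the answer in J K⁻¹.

For an isothermal ideal gas ΔS_gas = nR ln(V₂/V₁) = 0.301 × 8.314 × ln(36/4.27) = 5.34 J/K.

ΔS_gas = 5.34 J/K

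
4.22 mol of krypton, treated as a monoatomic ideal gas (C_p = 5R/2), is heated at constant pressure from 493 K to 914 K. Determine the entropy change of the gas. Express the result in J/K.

At constant pressure, ΔS = nC_p ln(T₂/T₁) with C_p = 5R/2 = 20.79 J mol⁻¹ K⁻¹.
ΔS = 4.22 × 20.79 × ln(914/493) = 54.1 J/K.

ΔS = 54.1 J/K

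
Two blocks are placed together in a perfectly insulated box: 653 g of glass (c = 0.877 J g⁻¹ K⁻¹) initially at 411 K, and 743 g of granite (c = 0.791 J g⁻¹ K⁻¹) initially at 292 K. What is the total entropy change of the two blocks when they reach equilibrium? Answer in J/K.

Energy balance: T_f = (m₁c₁T₁ + m₂c₂T₂)/(m₁c₁ + m₂c₂) = 350.73 K.
ΔS₁ = m₁c₁ ln(T_f/T₁) = 572.681 × ln(350.73/411) = -90.82 J/K.
ΔS₂ = m₂c₂ ln(T_f/T₂) = 587.713 × ln(350.73/292) = 107.7 J/K.
ΔS_total = -90.82 + 107.7 = 16.9 J/K.

ΔS_total = 16.9 J/K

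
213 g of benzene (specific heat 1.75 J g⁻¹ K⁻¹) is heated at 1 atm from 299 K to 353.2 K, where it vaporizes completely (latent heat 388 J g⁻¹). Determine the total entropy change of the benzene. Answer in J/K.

ΔS = 296 J/K

Warming step: ΔS₁ = m c ln(T_tr/T_i) = 213 × 1.75 × ln(353.2/299) = 62.1 J/K.
Phase change: ΔS₂ = +mL/T_tr = 213 × 388 / 353.2 = 234 J/K.
ΔS_total = (62.1) + (234) = 296 J/K.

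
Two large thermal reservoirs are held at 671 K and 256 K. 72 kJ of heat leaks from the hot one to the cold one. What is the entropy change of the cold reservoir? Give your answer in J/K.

The cold reservoir gains heat Q, so ΔS_cold = +Q/T_C = 72000/256 = 281 J/K.

ΔS_cold = 281 J/K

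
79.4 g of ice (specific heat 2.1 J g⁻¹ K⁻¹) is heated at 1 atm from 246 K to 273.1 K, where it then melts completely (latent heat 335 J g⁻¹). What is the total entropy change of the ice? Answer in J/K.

ΔS = 115 J/K

Warming step: ΔS₁ = m c ln(T_tr/T_i) = 79.4 × 2.1 × ln(273.1/246) = 17.43 J/K.
Phase change: ΔS₂ = +mL/T_tr = 79.4 × 335 / 273.1 = 97.4 J/K.
ΔS_total = (17.43) + (97.4) = 115 J/K.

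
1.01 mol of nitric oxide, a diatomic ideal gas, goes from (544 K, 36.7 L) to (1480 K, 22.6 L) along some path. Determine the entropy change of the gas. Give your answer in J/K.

Entropy is a state function: ΔS = nC_V ln(T₂/T₁) + nR ln(V₂/V₁), with C_V = 5R/2 = 20.79 J mol⁻¹ K⁻¹ for a diatomic ideal gas.
ΔS = 1.01 × [20.79 × ln(1480/544) + 8.314 × ln(22.6/36.7)] = 16.9 J/K.

ΔS = 16.9 J/K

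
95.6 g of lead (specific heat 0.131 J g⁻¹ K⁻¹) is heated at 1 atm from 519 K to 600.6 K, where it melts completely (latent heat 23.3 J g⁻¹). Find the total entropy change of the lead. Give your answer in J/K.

ΔS = 5.54 J/K

Warming step: ΔS₁ = m c ln(T_tr/T_i) = 95.6 × 0.131 × ln(600.6/519) = 1.829 J/K.
Phase change: ΔS₂ = +mL/T_tr = 95.6 × 23.3 / 600.6 = 3.709 J/K.
ΔS_total = (1.829) + (3.709) = 5.54 J/K.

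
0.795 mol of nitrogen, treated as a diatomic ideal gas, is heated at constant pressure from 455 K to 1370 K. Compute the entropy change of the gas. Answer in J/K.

ΔS = 25.5 J/K

At constant pressure, ΔS = nC_p ln(T₂/T₁) with C_p = 7R/2 = 29.1 J mol⁻¹ K⁻¹.
ΔS = 0.795 × 29.1 × ln(1370/455) = 25.5 J/K.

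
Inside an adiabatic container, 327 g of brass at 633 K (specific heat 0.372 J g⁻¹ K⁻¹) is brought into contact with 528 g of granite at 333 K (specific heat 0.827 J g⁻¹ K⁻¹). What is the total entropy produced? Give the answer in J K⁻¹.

ΔS_total = 21.9 J/K

Energy balance: T_f = (m₁c₁T₁ + m₂c₂T₂)/(m₁c₁ + m₂c₂) = 398.36 K.
ΔS₁ = m₁c₁ ln(T_f/T₁) = 121.644 × ln(398.36/633) = -56.33 J/K.
ΔS₂ = m₂c₂ ln(T_f/T₂) = 436.656 × ln(398.36/333) = 78.26 J/K.
ΔS_total = -56.33 + 78.26 = 21.9 J/K.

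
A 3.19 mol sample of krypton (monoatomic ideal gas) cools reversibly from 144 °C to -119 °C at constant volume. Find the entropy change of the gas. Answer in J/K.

In kelvin: T₁ = 417.15 K, T₂ = 154.15 K. At constant volume, ΔS = nC_V ln(T₂/T₁) with C_V = 3R/2 = 12.47 J mol⁻¹ K⁻¹.
ΔS = 3.19 × 12.47 × ln(154.15/417.15) = -39.6 J/K.

ΔS = -39.6 J/K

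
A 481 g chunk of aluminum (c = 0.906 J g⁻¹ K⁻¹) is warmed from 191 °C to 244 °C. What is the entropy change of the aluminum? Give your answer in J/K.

In kelvin: T₁ = 464.15 K, T₂ = 517.15 K. ΔS = ∫dQ_rev/T = m c ln(T₂/T₁) = 481 × 0.906 × ln(517.15/464.15) = 47.1 J/K.

ΔS = 47.1 J/K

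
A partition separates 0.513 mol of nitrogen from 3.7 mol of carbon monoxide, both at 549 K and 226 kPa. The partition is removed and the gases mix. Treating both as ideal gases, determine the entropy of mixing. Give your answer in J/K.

Mole fractions: x_A = 0.513/4.21 = 0.122, x_B = 0.878.
ΔS_mix = −R(n_A ln x_A + n_B ln x_B) = −8.314 × (0.513 ln 0.122 + 3.7 ln 0.878) = 13 J/K.

ΔS_mix = 13 J/K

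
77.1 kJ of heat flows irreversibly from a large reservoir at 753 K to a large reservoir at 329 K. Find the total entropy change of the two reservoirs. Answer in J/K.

ΔS_hot = −Q/T_H = −77100/753 = -102.4 J/K and ΔS_cold = +Q/T_C = 77100/329 = 234.3 J/K.
ΔS_total = -102.4 + 234.3 = 132 J/K, positive as the second law requires.

ΔS_total = 132 J/K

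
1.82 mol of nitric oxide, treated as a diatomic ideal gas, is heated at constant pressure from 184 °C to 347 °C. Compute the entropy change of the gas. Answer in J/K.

ΔS = 16.2 J/K

In kelvin: T₁ = 457.15 K, T₂ = 620.15 K. At constant pressure, ΔS = nC_p ln(T₂/T₁) with C_p = 7R/2 = 29.1 J mol⁻¹ K⁻¹.
ΔS = 1.82 × 29.1 × ln(620.15/457.15) = 16.2 J/K.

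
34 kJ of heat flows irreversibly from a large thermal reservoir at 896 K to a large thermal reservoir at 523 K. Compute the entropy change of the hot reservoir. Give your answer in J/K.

ΔS_hot = -37.9 J/K

The hot reservoir loses heat Q, so ΔS_hot = −Q/T_H = −34000/896 = -37.9 J/K.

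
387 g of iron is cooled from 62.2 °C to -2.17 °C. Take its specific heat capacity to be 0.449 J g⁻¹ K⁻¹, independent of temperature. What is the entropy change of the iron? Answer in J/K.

In kelvin: T₁ = 335.35 K, T₂ = 270.98 K. ΔS = ∫dQ_rev/T = m c ln(T₂/T₁) = 387 × 0.449 × ln(270.98/335.35) = -37 J/K.

ΔS = -37 J/K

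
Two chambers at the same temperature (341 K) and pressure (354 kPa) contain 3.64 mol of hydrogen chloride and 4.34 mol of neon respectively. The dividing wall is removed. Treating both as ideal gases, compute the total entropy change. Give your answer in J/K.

ΔS_mix = 45.7 J/K

Mole fractions: x_A = 3.64/7.98 = 0.456, x_B = 0.544.
ΔS_mix = −R(n_A ln x_A + n_B ln x_B) = −8.314 × (3.64 ln 0.456 + 4.34 ln 0.544) = 45.7 J/K.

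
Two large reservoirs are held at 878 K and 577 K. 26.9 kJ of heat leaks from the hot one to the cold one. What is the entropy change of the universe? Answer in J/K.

ΔS_total = 16 J/K

ΔS_hot = −Q/T_H = −26900/878 = -30.64 J/K and ΔS_cold = +Q/T_C = 26900/577 = 46.62 J/K.
ΔS_total = -30.64 + 46.62 = 16 J/K, positive as the second law requires.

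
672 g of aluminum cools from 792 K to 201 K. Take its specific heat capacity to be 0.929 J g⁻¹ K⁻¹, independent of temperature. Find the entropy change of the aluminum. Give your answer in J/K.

ΔS = -856 J/K

ΔS = ∫dQ_rev/T = m c ln(T₂/T₁) = 672 × 0.929 × ln(201/792) = -856 J/K.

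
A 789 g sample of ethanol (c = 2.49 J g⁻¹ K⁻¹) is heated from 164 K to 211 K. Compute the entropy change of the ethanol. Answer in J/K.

ΔS = 495 J/K

ΔS = ∫dQ_rev/T = m c ln(T₂/T₁) = 789 × 2.49 × ln(211/164) = 495 J/K.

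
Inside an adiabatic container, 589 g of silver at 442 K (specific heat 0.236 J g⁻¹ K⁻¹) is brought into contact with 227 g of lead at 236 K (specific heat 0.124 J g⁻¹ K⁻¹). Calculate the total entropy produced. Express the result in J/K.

Energy balance: T_f = (m₁c₁T₁ + m₂c₂T₂)/(m₁c₁ + m₂c₂) = 407.31 K.
ΔS₁ = m₁c₁ ln(T_f/T₁) = 139.004 × ln(407.31/442) = -11.36 J/K.
ΔS₂ = m₂c₂ ln(T_f/T₂) = 28.148 × ln(407.31/236) = 15.36 J/K.
ΔS_total = -11.36 + 15.36 = 4 J/K.

ΔS_total = 4 J/K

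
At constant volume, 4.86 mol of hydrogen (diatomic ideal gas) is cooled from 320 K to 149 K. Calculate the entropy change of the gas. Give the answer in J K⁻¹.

At constant volume, ΔS = nC_V ln(T₂/T₁) with C_V = 5R/2 = 20.79 J mol⁻¹ K⁻¹.
ΔS = 4.86 × 20.79 × ln(149/320) = -77.2 J/K.

ΔS = -77.2 J/K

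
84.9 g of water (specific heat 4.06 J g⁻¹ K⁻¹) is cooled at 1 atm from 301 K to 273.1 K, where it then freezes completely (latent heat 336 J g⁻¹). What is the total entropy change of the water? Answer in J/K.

Cooling step: ΔS₁ = m c ln(T_tr/T_i) = 84.9 × 4.06 × ln(273.1/301) = -33.53 J/K.
Phase change: ΔS₂ = −mL/T_tr = −84.9 × 336 / 273.1 = -104.5 J/K.
ΔS_total = (-33.53) + (-104.5) = -138 J/K.

ΔS = -138 J/K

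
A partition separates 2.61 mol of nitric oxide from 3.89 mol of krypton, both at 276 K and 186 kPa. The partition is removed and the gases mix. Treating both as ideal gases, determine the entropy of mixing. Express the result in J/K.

ΔS_mix = 36.4 J/K

Mole fractions: x_A = 2.61/6.5 = 0.402, x_B = 0.598.
ΔS_mix = −R(n_A ln x_A + n_B ln x_B) = −8.314 × (2.61 ln 0.402 + 3.89 ln 0.598) = 36.4 J/K.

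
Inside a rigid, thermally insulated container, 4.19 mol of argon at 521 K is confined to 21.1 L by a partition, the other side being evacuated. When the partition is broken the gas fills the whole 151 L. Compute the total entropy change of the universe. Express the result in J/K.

ΔS_universe = 68.6 J/K

For an ideal gas in free expansion Q = 0 and W = 0, so T is unchanged.
Entropy is a state function; using a reversible isothermal path, ΔS_gas = nR ln(V₂/V₁) = 4.19 × 8.314 × ln(151/21.1) = 68.6 J/K.
The insulated surroundings exchange no heat, so ΔS_surr = 0 and ΔS_universe = ΔS_gas.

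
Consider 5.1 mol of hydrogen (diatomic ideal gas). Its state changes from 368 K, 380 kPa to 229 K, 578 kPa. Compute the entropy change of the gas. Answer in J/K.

ΔS = -88.2 J/K

ΔS = nC_p ln(T₂/T₁) − nR ln(P₂/P₁), with C_p = 7R/2 = 29.1 J mol⁻¹ K⁻¹ for a diatomic ideal gas.
ΔS = 5.1 × [29.1 × ln(229/368) − 8.314 × ln(578/380)] = -88.2 J/K.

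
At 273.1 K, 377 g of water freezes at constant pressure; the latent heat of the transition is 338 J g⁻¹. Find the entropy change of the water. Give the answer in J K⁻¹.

Heat released by the substance: Q = −mL = −377 × 338 = −127426 J.
At constant T, ΔS = Q_rev/T = −127426 / 273.1 = -467 J/K.

ΔS = -467 J/K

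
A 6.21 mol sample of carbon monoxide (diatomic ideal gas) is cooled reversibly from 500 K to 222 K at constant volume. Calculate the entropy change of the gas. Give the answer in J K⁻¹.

ΔS = -105 J/K

At constant volume, ΔS = nC_V ln(T₂/T₁) with C_V = 5R/2 = 20.79 J mol⁻¹ K⁻¹.
ΔS = 6.21 × 20.79 × ln(222/500) = -105 J/K.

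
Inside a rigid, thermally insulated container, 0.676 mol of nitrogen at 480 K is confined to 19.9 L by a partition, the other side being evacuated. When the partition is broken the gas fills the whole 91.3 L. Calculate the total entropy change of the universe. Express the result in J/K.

ΔS_universe = 8.56 J/K

For an ideal gas in free expansion Q = 0 and W = 0, so T is unchanged.
Entropy is a state function; using a reversible isothermal path, ΔS_gas = nR ln(V₂/V₁) = 0.676 × 8.314 × ln(91.3/19.9) = 8.56 J/K.
The insulated surroundings exchange no heat, so ΔS_surr = 0 and ΔS_universe = ΔS_gas.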